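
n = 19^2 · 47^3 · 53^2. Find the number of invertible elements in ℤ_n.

95776478928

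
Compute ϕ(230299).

230299 = 17 * 19 * 23 * 31.
φ(230299) = 230299 · (1 − 1/17) · (1 − 1/19) · (1 − 1/23) · (1 − 1/31)
       = 230299 · 190080/230299 = 190080.

190080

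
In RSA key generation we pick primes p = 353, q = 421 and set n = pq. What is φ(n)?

147840

For distinct primes, φ(pq) = (p−1)(q−1) = 352 × 420 = 147840.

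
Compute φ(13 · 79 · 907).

848016

φ(13) = 13 − 1 = 12.
φ(79) = 79 − 1 = 78.
φ(907) = 907 − 1 = 906.
Since φ is multiplicative, φ(931489) = 12 · 78 · 906 = 848016.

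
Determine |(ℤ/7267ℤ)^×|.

Factor 7267: 7267 = 13^2 · 43.
φ(7267) = 7267 · (1 − 1/13) · (1 − 1/43)
       = 7267 · 504/559 = 6552.

6552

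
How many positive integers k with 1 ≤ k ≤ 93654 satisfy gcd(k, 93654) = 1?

27720

Prime factorization: 93654 = 2 · 3^2 · 11^2 · 43.
φ(93654) = 93654 · (1 − 1/2) · (1 − 1/3) · (1 − 1/11) · (1 − 1/43)
       = 93654 · 840/2838 = 27720.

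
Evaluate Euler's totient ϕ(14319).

9072

Factor 14319: 14319 = 3**2 · 37 · 43.
φ(14319) = 14319 · (1 − 1/3) · (1 − 1/37) · (1 − 1/43)
       = 14319 · 3024/4773 = 9072.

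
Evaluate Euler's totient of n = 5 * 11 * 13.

φ(715) = 715 · (1 − 1/5) · (1 − 1/11) · (1 − 1/13)
       = 715 · 480/715 = 480.

480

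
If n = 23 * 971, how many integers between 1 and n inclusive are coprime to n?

φ(22333) = 22333 · (1 − 1/23) · (1 − 1/971)
       = 22333 · 21340/22333 = 21340.

21340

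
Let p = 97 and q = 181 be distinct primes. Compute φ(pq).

φ(pq) = (p−1)(q−1) = 96 · 180 = 17280.

17280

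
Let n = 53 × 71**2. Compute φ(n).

φ(267173) = 267173 · (1 − 1/53) · (1 − 1/71)
       = 267173 · 3640/3763 = 258440.

258440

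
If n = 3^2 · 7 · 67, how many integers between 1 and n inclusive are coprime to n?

φ(4221) = 4221 · (1 − 1/3) · (1 − 1/7) · (1 − 1/67)
       = 4221 · 792/1407 = 2376.

2376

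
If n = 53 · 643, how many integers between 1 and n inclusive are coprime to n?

33384

φ(34079) = 34079 · (1 − 1/53) · (1 − 1/643)
       = 34079 · 33384/34079 = 33384.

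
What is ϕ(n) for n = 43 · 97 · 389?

φ(43) = 43 − 1 = 42.
φ(97) = 97 − 1 = 96.
φ(389) = 389 − 1 = 388.
Multiply: 42 · 96 · 388 = 1564416.

1564416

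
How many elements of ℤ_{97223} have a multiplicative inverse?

72576

97223 = 7 * 17 * 19 * 43.
φ(97223) = 97223 · (1 − 1/7) · (1 − 1/17) · (1 − 1/19) · (1 − 1/43)
       = 97223 · 72576/97223 = 72576.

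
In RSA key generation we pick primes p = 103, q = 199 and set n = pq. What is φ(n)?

20196

φ(n) = (p − 1)(q − 1) = (103−1)(199−1) = 102·198 = 20196.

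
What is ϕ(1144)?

480

First factor: 1144 = 2**3 · 11 · 13.
φ(2^3) = 2^3 − 2^2 = 8 − 4 = 4.
φ(11) = 11 − 1 = 10.
φ(13) = 13 − 1 = 12.
φ(1144) = 4 × 10 × 12 = 480.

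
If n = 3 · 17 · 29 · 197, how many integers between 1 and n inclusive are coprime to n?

175616

φ(3) = 3 − 1 = 2.
φ(17) = 17 − 1 = 16.
φ(29) = 29 − 1 = 28.
φ(197) = 197 − 1 = 196.
φ(291363) = 2 × 16 × 28 × 196 = 175616.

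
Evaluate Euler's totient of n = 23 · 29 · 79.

48048

φ(52693) = 52693 · (1 − 1/23) · (1 − 1/29) · (1 − 1/79)
       = 52693 · 48048/52693 = 48048.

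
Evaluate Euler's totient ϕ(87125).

64000

Factor 87125: 87125 = 5**3 * 17 * 41.
φ(5^3) = 5^3 − 5^2 = 125 − 25 = 100.
φ(17) = 17 − 1 = 16.
φ(41) = 41 − 1 = 40.
φ(87125) = 100 × 16 × 40 = 64000.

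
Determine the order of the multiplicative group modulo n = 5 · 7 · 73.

φ(2555) = 2555 · (1 − 1/5) · (1 − 1/7) · (1 − 1/73)
       = 2555 · 1728/2555 = 1728.

1728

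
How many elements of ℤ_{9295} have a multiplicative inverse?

Factor 9295: 9295 = 5 · 11 · 13^2.
φ(5) = 5 − 1 = 4.
φ(11) = 11 − 1 = 10.
φ(13^2) = 13^2 − 13^1 = 169 − 13 = 156.
Since φ is multiplicative, φ(9295) = 4 · 10 · 156 = 6240.

6240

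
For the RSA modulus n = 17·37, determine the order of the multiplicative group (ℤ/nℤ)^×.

φ(pq) = (p−1)(q−1) = 16 · 36 = 576.

576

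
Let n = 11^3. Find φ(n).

1210

φ(1331) = 1331 · (1 − 1/11)
       = 1331 · 10/11 = 1210.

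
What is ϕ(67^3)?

296274

φ(300763) = 300763 · (1 − 1/67)
       = 300763 · 66/67 = 296274.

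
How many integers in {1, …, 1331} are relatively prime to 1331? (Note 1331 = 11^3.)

1210

φ(11^3) = 11^3 − 11^2 = 1331 − 121 = 1210.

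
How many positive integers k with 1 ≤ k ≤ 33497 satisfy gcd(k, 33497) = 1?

Prime factorization: 33497 = 19 * 41 * 43.
φ(33497) = 33497 · (1 − 1/19) · (1 − 1/41) · (1 − 1/43)
       = 33497 · 30240/33497 = 30240.

30240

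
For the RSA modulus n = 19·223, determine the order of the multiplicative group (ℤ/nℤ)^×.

φ(4237) = 4237 · (1 − 1/19) · (1 − 1/223)
       = 4237 · 3996/4237 = 3996.

3996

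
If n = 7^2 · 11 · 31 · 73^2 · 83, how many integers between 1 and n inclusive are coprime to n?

5430499200

φ(7^2) = 7^2 − 7^1 = 49 − 7 = 42.
φ(11) = 11 − 1 = 10.
φ(31) = 31 − 1 = 30.
φ(73^2) = 73^1·(73−1) = 73·72 = 5256.
φ(83) = 83 − 1 = 82.
Multiply: 42 · 10 · 30 · 5256 · 82 = 5430499200.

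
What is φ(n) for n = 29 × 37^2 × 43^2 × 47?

3098402496

φ(3450136003) = 3450136003 · (1 − 1/29) · (1 − 1/37) · (1 − 1/43) · (1 − 1/47)
       = 3450136003 · 1947456/2168533 = 3098402496.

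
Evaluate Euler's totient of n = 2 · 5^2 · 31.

600

φ(1550) = 1550 · (1 − 1/2) · (1 − 1/5) · (1 − 1/31)
       = 1550 · 120/310 = 600.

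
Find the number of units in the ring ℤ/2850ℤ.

720

Factor 2850: 2850 = 2 * 3 * 5**2 * 19.
φ(2850) = 2850 · (1 − 1/2) · (1 − 1/3) · (1 − 1/5) · (1 − 1/19)
       = 2850 · 144/570 = 720.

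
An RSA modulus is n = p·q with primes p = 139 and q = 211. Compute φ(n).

φ(pq) = (p−1)(q−1) = 138 · 210 = 28980.

28980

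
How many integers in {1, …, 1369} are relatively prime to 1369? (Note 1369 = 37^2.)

φ(1369) = 1369 · (1 − 1/37)
       = 1369 · 36/37 = 1332.

1332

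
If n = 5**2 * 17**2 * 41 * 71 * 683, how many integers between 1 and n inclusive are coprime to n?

10388224000

φ(5^2) = 5^1·(5−1) = 5·4 = 20.
φ(17^2) = 17^2 − 17^1 = 289 − 17 = 272.
φ(41) = 41 − 1 = 40.
φ(71) = 71 − 1 = 70.
φ(683) = 683 − 1 = 682.
Since φ is multiplicative, φ(14364838925) = 20 · 272 · 40 · 70 · 682 = 10388224000.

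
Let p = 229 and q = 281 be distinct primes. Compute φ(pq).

63840

φ(pq) = (p−1)(q−1) = 228 · 280 = 63840.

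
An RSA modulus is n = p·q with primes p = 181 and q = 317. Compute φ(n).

φ(181) = 181 − 1 = 180.
φ(317) = 317 − 1 = 316.
φ(57377) = 180 × 316 = 56880.

56880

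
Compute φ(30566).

13440

30566 = 2 × 17 × 29 × 31.
φ(2) = 2 − 1 = 1.
φ(17) = 17 − 1 = 16.
φ(29) = 29 − 1 = 28.
φ(31) = 31 − 1 = 30.
Since φ is multiplicative, φ(30566) = 1 · 16 · 28 · 30 = 13440.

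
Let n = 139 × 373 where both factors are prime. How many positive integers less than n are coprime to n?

φ(139) = 139 − 1 = 138.
φ(373) = 373 − 1 = 372.
Multiply: 138 · 372 = 51336.

51336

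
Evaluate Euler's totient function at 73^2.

5256

φ(73^2) = 73^2 − 73^1 = 5329 − 73 = 5256.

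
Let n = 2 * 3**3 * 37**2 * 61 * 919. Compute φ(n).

1320598080

φ(2) = 2 − 1 = 1.
φ(3^3) = 3^2·(3−1) = 9·2 = 18.
φ(37^2) = 37^2 − 37^1 = 1369 − 37 = 1332.
φ(61) = 61 − 1 = 60.
φ(919) = 919 − 1 = 918.
φ(4144217634) = 1 × 18 × 1332 × 60 × 918 = 1320598080.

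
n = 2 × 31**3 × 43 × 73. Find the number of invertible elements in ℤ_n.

φ(2) = 2 − 1 = 1.
φ(31^3) = 31^3 − 31^2 = 29791 − 961 = 28830.
φ(43) = 43 − 1 = 42.
φ(73) = 73 − 1 = 72.
Multiply: 1 · 28830 · 42 · 72 = 87181920.

87181920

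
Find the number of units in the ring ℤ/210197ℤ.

171072

Factor 210197: 210197 = 13 · 19 · 23 · 37.
φ(210197) = 210197 · (1 − 1/13) · (1 − 1/19) · (1 − 1/23) · (1 − 1/37)
       = 210197 · 171072/210197 = 171072.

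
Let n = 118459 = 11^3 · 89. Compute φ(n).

φ(11^3) = 11^2·(11−1) = 121·10 = 1210.
φ(89) = 89 − 1 = 88.
Since φ is multiplicative, φ(118459) = 1210 · 88 = 106480.

106480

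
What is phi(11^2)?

φ(121) = 121 · (1 − 1/11)
       = 121 · 10/11 = 110.

110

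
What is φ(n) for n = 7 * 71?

φ(497) = 497 · (1 − 1/7) · (1 − 1/71)
       = 497 · 420/497 = 420.

420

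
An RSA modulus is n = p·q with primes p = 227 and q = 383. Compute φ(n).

φ(pq) = (p−1)(q−1) = 226 · 382 = 86332.

86332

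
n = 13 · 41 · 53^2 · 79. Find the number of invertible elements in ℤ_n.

φ(13) = 13 − 1 = 12.
φ(41) = 41 − 1 = 40.
φ(53^2) = 53^1·(53−1) = 53·52 = 2756.
φ(79) = 79 − 1 = 78.
Since φ is multiplicative, φ(118278563) = 12 · 40 · 2756 · 78 = 103184640.

103184640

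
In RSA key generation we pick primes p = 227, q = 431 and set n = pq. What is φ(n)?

97180

φ(227) = 227 − 1 = 226.
φ(431) = 431 − 1 = 430.
φ(97837) = 226 × 430 = 97180.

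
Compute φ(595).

384

First factor: 595 = 5 * 7 * 17.
φ(595) = 595 · (1 − 1/5) · (1 − 1/7) · (1 − 1/17)
       = 595 · 384/595 = 384.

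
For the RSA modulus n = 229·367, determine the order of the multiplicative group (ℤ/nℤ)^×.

83448

φ(pq) = (p−1)(q−1) = 228 · 366 = 83448.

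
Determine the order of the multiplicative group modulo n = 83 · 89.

φ(83) = 83 − 1 = 82.
φ(89) = 89 − 1 = 88.
φ(7387) = 82 × 88 = 7216.

7216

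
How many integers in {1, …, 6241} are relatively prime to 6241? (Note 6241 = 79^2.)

φ(6241) = 6241 · (1 − 1/79)
       = 6241 · 78/79 = 6162.

6162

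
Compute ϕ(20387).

18144

Factor 20387: 20387 = 19 · 29 · 37.
φ(20387) = 20387 · (1 − 1/19) · (1 − 1/29) · (1 − 1/37)
       = 20387 · 18144/20387 = 18144.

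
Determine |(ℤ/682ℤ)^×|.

First factor: 682 = 2 · 11 · 31.
φ(682) = 682 · (1 − 1/2) · (1 − 1/11) · (1 − 1/31)
       = 682 · 300/682 = 300.

300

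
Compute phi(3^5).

162

φ(243) = 243 · (1 − 1/3)
       = 243 · 2/3 = 162.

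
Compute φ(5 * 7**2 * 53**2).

463008

φ(5) = 5 − 1 = 4.
φ(7^2) = 7^1·(7−1) = 7·6 = 42.
φ(53^2) = 53^1·(53−1) = 53·52 = 2756.
Since φ is multiplicative, φ(688205) = 4 · 42 · 2756 = 463008.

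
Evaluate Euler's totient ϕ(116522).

First factor: 116522 = 2 · 7^2 · 29 · 41.
φ(116522) = 116522 · (1 − 1/2) · (1 − 1/7) · (1 − 1/29) · (1 − 1/41)
       = 116522 · 6720/16646 = 47040.

47040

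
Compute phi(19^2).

342

φ(19^2) = 19^1·(19−1) = 19·18 = 342.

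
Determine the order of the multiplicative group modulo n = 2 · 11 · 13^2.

1560

φ(2) = 2 − 1 = 1.
φ(11) = 11 − 1 = 10.
φ(13^2) = 13^1·(13−1) = 13·12 = 156.
φ(3718) = 1 × 10 × 156 = 1560.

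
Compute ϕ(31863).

First factor: 31863 = 3 · 13 · 19 · 43.
φ(31863) = 31863 · (1 − 1/3) · (1 − 1/13) · (1 − 1/19) · (1 − 1/43)
       = 31863 · 18144/31863 = 18144.

18144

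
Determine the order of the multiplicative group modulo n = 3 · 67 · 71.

9240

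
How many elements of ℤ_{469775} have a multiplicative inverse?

332640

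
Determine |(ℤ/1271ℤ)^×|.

1200

Prime factorization: 1271 = 31 · 41.
φ(31) = 31 − 1 = 30.
φ(41) = 41 − 1 = 40.
φ(1271) = 30 × 40 = 1200.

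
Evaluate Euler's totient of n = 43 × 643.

φ(43) = 43 − 1 = 42.
φ(643) = 643 − 1 = 642.
φ(27649) = 42 × 642 = 26964.

26964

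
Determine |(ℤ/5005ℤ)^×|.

2880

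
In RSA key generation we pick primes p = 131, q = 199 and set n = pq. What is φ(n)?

For distinct primes, φ(pq) = (p−1)(q−1) = 130 × 198 = 25740.

25740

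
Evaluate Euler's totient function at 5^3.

100

φ(5^3) = 5^2·(5−1) = 25·4 = 100.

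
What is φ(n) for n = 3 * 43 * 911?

φ(117519) = 117519 · (1 − 1/3) · (1 − 1/43) · (1 − 1/911)
       = 117519 · 76440/117519 = 76440.

76440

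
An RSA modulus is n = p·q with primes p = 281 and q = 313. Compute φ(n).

φ(pq) = (p−1)(q−1) = 280 · 312 = 87360.

87360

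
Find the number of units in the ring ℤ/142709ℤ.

142709 = 7 · 19 · 29 · 37.
φ(7) = 7 − 1 = 6.
φ(19) = 19 − 1 = 18.
φ(29) = 29 − 1 = 28.
φ(37) = 37 − 1 = 36.
Since φ is multiplicative, φ(142709) = 6 · 18 · 28 · 36 = 108864.

108864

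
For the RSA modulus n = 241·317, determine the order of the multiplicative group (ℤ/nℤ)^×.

75840

φ(241) = 241 − 1 = 240.
φ(317) = 317 − 1 = 316.
φ(76397) = 240 × 316 = 75840.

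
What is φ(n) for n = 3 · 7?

12

φ(3) = 3 − 1 = 2.
φ(7) = 7 − 1 = 6.
φ(21) = 2 × 6 = 12.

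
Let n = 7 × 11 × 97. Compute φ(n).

5760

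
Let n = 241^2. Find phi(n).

57840

φ(58081) = 58081 · (1 − 1/241)
       = 58081 · 240/241 = 57840.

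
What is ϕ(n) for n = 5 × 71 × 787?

φ(279385) = 279385 · (1 − 1/5) · (1 − 1/71) · (1 − 1/787)
       = 279385 · 220080/279385 = 220080.

220080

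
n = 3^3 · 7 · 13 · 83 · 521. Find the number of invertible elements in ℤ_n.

55261440

φ(3^3) = 3^3 − 3^2 = 27 − 9 = 18.
φ(7) = 7 − 1 = 6.
φ(13) = 13 − 1 = 12.
φ(83) = 83 − 1 = 82.
φ(521) = 521 − 1 = 520.
Since φ is multiplicative, φ(106248051) = 18 · 6 · 12 · 82 · 520 = 55261440.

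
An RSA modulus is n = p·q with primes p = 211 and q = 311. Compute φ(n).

65100

φ(65621) = 65621 · (1 − 1/211) · (1 − 1/311)
       = 65621 · 65100/65621 = 65100.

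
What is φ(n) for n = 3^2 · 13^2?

φ(3^2) = 3^2 − 3^1 = 9 − 3 = 6.
φ(13^2) = 13^1·(13−1) = 13·12 = 156.
Since φ is multiplicative, φ(1521) = 6 · 156 = 936.

936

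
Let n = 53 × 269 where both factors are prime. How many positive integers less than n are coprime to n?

13936

φ(14257) = 14257 · (1 − 1/53) · (1 − 1/269)
       = 14257 · 13936/14257 = 13936.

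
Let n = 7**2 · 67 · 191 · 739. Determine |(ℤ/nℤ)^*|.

φ(463392167) = 463392167 · (1 − 1/7) · (1 − 1/67) · (1 − 1/191) · (1 − 1/739)
       = 463392167 · 55527120/66198881 = 388689840.

388689840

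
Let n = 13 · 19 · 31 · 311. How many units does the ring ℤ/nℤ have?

2008800

φ(2381327) = 2381327 · (1 − 1/13) · (1 − 1/19) · (1 − 1/31) · (1 − 1/311)
       = 2381327 · 2008800/2381327 = 2008800.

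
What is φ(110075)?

69120

110075 = 5^2 · 7 · 17 · 37.
φ(110075) = 110075 · (1 − 1/5) · (1 − 1/7) · (1 − 1/17) · (1 − 1/37)
       = 110075 · 13824/22015 = 69120.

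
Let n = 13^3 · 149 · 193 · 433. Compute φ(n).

24895143936

φ(27356562857) = 27356562857 · (1 − 1/13) · (1 − 1/149) · (1 − 1/193) · (1 − 1/433)
       = 27356562857 · 147308544/161873153 = 24895143936.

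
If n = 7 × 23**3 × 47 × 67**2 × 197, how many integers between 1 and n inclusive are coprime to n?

φ(7) = 7 − 1 = 6.
φ(23^3) = 23^3 − 23^2 = 12167 − 529 = 11638.
φ(47) = 47 − 1 = 46.
φ(67^2) = 67^1·(67−1) = 67·66 = 4422.
φ(197) = 197 − 1 = 196.
Multiply: 6 · 11638 · 46 · 4422 · 196 = 2783955214656.

2783955214656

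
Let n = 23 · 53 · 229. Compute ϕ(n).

260832

φ(23) = 23 − 1 = 22.
φ(53) = 53 − 1 = 52.
φ(229) = 229 − 1 = 228.
φ(279151) = 22 × 52 × 228 = 260832.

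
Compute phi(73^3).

φ(389017) = 389017 · (1 − 1/73)
       = 389017 · 72/73 = 383688.

383688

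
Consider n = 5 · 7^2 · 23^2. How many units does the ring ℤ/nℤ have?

85008

φ(129605) = 129605 · (1 − 1/5) · (1 − 1/7) · (1 − 1/23)
       = 129605 · 528/805 = 85008.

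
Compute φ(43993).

40320

Factor 43993: 43993 = 29 · 37 · 41.
φ(29) = 29 − 1 = 28.
φ(37) = 37 − 1 = 36.
φ(41) = 41 − 1 = 40.
Since φ is multiplicative, φ(43993) = 28 · 36 · 40 = 40320.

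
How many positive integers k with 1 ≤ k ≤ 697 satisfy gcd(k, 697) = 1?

First factor: 697 = 17 · 41.
φ(17) = 17 − 1 = 16.
φ(41) = 41 − 1 = 40.
Multiply: 16 · 40 = 640.

640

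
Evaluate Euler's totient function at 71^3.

φ(71^3) = 71^2·(71−1) = 5041·70 = 352870.

352870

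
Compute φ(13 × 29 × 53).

17472

φ(19981) = 19981 · (1 − 1/13) · (1 − 1/29) · (1 − 1/53)
       = 19981 · 17472/19981 = 17472.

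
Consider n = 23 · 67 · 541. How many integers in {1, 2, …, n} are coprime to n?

784080

φ(23) = 23 − 1 = 22.
φ(67) = 67 − 1 = 66.
φ(541) = 541 − 1 = 540.
Multiply: 22 · 66 · 540 = 784080.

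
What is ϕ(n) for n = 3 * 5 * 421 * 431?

1444800

φ(2721765) = 2721765 · (1 − 1/3) · (1 − 1/5) · (1 − 1/421) · (1 − 1/431)
       = 2721765 · 1444800/2721765 = 1444800.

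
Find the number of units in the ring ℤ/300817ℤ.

246400

First factor: 300817 = 11 · 23 · 29 · 41.
φ(300817) = 300817 · (1 − 1/11) · (1 − 1/23) · (1 − 1/29) · (1 − 1/41)
       = 300817 · 246400/300817 = 246400.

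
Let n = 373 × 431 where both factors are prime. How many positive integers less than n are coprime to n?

φ(373) = 373 − 1 = 372.
φ(431) = 431 − 1 = 430.
φ(160763) = 372 × 430 = 159960.

159960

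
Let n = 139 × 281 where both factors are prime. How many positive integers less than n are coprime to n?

38640

φ(n) = (p − 1)(q − 1) = (139−1)(281−1) = 138·280 = 38640.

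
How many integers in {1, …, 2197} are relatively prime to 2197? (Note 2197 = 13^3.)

φ(13^3) = 13^2·(13−1) = 169·12 = 2028.

2028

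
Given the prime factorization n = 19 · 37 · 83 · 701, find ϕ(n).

φ(40902649) = 40902649 · (1 − 1/19) · (1 − 1/37) · (1 − 1/83) · (1 − 1/701)
       = 40902649 · 37195200/40902649 = 37195200.

37195200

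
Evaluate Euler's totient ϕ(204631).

204631 = 7 × 23 × 31 × 41.
φ(204631) = 204631 · (1 − 1/7) · (1 − 1/23) · (1 − 1/31) · (1 − 1/41)
       = 204631 · 158400/204631 = 158400.

158400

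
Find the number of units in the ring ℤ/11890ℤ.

4480

Prime factorization: 11890 = 2 * 5 * 29 * 41.
φ(2) = 2 − 1 = 1.
φ(5) = 5 − 1 = 4.
φ(29) = 29 − 1 = 28.
φ(41) = 41 − 1 = 40.
Multiply: 1 · 4 · 28 · 40 = 4480.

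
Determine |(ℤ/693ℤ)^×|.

Factor 693: 693 = 3**2 · 7 · 11.
φ(693) = 693 · (1 − 1/3) · (1 − 1/7) · (1 − 1/11)
       = 693 · 120/231 = 360.

360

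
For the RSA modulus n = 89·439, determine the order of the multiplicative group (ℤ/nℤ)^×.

38544

For distinct primes, φ(pq) = (p−1)(q−1) = 88 × 438 = 38544.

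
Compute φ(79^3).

φ(493039) = 493039 · (1 − 1/79)
       = 493039 · 78/79 = 486798.

486798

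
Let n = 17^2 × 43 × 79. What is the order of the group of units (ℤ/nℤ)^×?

φ(981733) = 981733 · (1 − 1/17) · (1 − 1/43) · (1 − 1/79)
       = 981733 · 52416/57749 = 891072.

891072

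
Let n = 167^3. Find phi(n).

φ(167^3) = 167^3 − 167^2 = 4657463 − 27889 = 4629574.

4629574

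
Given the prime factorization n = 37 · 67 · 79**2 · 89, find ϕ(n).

1288400256

φ(37) = 37 − 1 = 36.
φ(67) = 67 − 1 = 66.
φ(79^2) = 79^1·(79−1) = 79·78 = 6162.
φ(89) = 89 − 1 = 88.
Since φ is multiplicative, φ(1376958071) = 36 · 66 · 6162 · 88 = 1288400256.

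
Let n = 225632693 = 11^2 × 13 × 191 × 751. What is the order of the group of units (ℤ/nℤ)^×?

188100000

φ(225632693) = 225632693 · (1 − 1/11) · (1 − 1/13) · (1 − 1/191) · (1 − 1/751)
       = 225632693 · 17100000/20512063 = 188100000.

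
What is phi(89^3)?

φ(704969) = 704969 · (1 − 1/89)
       = 704969 · 88/89 = 697048.

697048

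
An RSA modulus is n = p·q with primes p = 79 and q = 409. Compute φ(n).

31824

φ(n) = (p − 1)(q − 1) = (79−1)(409−1) = 78·408 = 31824.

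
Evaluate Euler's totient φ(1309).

First factor: 1309 = 7 · 11 · 17.
φ(1309) = 1309 · (1 − 1/7) · (1 − 1/11) · (1 − 1/17)
       = 1309 · 960/1309 = 960.

960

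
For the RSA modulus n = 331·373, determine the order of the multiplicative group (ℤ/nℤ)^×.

For distinct primes, φ(pq) = (p−1)(q−1) = 330 × 372 = 122760.

122760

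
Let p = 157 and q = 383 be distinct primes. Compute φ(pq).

59592

φ(157) = 157 − 1 = 156.
φ(383) = 383 − 1 = 382.
φ(60131) = 156 × 382 = 59592.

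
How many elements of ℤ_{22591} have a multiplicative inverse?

Factor 22591: 22591 = 19 · 29 · 41.
φ(19) = 19 − 1 = 18.
φ(29) = 29 − 1 = 28.
φ(41) = 41 − 1 = 40.
Since φ is multiplicative, φ(22591) = 18 · 28 · 40 = 20160.

20160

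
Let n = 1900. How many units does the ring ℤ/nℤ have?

1900 = 2^2 * 5^2 * 19.
φ(1900) = 1900 · (1 − 1/2) · (1 − 1/5) · (1 − 1/19)
       = 1900 · 72/190 = 720.

720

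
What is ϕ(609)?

609 = 3 · 7 · 29.
φ(609) = 609 · (1 − 1/3) · (1 − 1/7) · (1 − 1/29)
       = 609 · 336/609 = 336.

336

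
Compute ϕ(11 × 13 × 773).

92640

φ(110539) = 110539 · (1 − 1/11) · (1 − 1/13) · (1 − 1/773)
       = 110539 · 92640/110539 = 92640.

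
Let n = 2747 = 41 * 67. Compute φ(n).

φ(2747) = 2747 · (1 − 1/41) · (1 − 1/67)
       = 2747 · 2640/2747 = 2640.

2640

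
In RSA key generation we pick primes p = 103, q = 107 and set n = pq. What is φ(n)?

φ(pq) = (p−1)(q−1) = 102 · 106 = 10812.

10812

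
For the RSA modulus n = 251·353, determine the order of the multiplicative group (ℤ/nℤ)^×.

88000

φ(pq) = (p−1)(q−1) = 250 · 352 = 88000.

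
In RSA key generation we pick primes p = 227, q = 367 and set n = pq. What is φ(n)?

82716

φ(83309) = 83309 · (1 − 1/227) · (1 − 1/367)
       = 83309 · 82716/83309 = 82716.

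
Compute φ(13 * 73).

φ(949) = 949 · (1 − 1/13) · (1 − 1/73)
       = 949 · 864/949 = 864.

864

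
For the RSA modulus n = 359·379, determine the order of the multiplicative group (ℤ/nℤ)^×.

135324

For distinct primes, φ(pq) = (p−1)(q−1) = 358 × 378 = 135324.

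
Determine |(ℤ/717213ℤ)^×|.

376320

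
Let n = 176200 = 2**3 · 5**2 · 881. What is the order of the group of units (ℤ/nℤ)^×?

φ(176200) = 176200 · (1 − 1/2) · (1 − 1/5) · (1 − 1/881)
       = 176200 · 3520/8810 = 70400.

70400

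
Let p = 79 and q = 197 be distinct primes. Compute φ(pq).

φ(pq) = (p−1)(q−1) = 78 · 196 = 15288.

15288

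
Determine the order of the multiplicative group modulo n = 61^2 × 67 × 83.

φ(20692481) = 20692481 · (1 − 1/61) · (1 − 1/67) · (1 − 1/83)
       = 20692481 · 324720/339221 = 19807920.

19807920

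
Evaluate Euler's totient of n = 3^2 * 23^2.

3036

φ(3^2) = 3^2 − 3^1 = 9 − 3 = 6.
φ(23^2) = 23^1·(23−1) = 23·22 = 506.
Multiply: 6 · 506 = 3036.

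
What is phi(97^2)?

φ(97^2) = 97^1·(97−1) = 97·96 = 9312.

9312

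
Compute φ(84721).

Factor 84721: 84721 = 7^3 · 13 · 19.
φ(7^3) = 7^3 − 7^2 = 343 − 49 = 294.
φ(13) = 13 − 1 = 12.
φ(19) = 19 − 1 = 18.
φ(84721) = 294 × 12 × 18 = 63504.

63504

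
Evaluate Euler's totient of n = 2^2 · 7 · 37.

φ(1036) = 1036 · (1 − 1/2) · (1 − 1/7) · (1 − 1/37)
       = 1036 · 216/518 = 432.

432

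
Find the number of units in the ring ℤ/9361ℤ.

9361 = 11 × 23 × 37.
φ(9361) = 9361 · (1 − 1/11) · (1 − 1/23) · (1 − 1/37)
       = 9361 · 7920/9361 = 7920.

7920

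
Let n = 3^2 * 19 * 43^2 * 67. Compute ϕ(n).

φ(21183993) = 21183993 · (1 − 1/3) · (1 − 1/19) · (1 − 1/43) · (1 − 1/67)
       = 21183993 · 99792/164217 = 12873168.

12873168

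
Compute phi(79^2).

6162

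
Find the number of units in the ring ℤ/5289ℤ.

5289 = 3 · 41 · 43.
φ(5289) = 5289 · (1 − 1/3) · (1 − 1/41) · (1 − 1/43)
       = 5289 · 3360/5289 = 3360.

3360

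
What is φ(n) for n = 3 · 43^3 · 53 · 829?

6687285696

φ(10479897177) = 10479897177 · (1 − 1/3) · (1 − 1/43) · (1 − 1/53) · (1 − 1/829)
       = 10479897177 · 3616704/5667873 = 6687285696.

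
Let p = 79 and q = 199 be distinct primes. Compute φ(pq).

For distinct primes, φ(pq) = (p−1)(q−1) = 78 × 198 = 15444.

15444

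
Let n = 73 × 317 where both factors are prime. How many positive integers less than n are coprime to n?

φ(n) = (p − 1)(q − 1) = (73−1)(317−1) = 72·316 = 22752.

22752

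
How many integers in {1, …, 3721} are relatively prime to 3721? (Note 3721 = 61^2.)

3660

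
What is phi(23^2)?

506

φ(529) = 529 · (1 − 1/23)
       = 529 · 22/23 = 506.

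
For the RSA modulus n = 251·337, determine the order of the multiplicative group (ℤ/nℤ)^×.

84000

φ(251) = 251 − 1 = 250.
φ(337) = 337 − 1 = 336.
Multiply: 250 · 336 = 84000.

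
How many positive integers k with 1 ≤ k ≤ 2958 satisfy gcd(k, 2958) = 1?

Factor 2958: 2958 = 2 · 3 · 17 · 29.
φ(2) = 2 − 1 = 1.
φ(3) = 3 − 1 = 2.
φ(17) = 17 − 1 = 16.
φ(29) = 29 − 1 = 28.
Since φ is multiplicative, φ(2958) = 1 · 2 · 16 · 28 = 896.

896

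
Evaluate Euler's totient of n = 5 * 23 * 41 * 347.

1217920

φ(5) = 5 − 1 = 4.
φ(23) = 23 − 1 = 22.
φ(41) = 41 − 1 = 40.
φ(347) = 347 − 1 = 346.
φ(1636105) = 4 × 22 × 40 × 346 = 1217920.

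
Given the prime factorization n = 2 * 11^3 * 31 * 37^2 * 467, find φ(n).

φ(2) = 2 − 1 = 1.
φ(11^3) = 11^3 − 11^2 = 1331 − 121 = 1210.
φ(31) = 31 − 1 = 30.
φ(37^2) = 37^1·(37−1) = 37·36 = 1332.
φ(467) = 467 − 1 = 466.
φ(52758212606) = 1 × 1210 × 30 × 1332 × 466 = 22531845600.

22531845600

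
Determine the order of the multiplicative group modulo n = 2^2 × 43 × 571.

φ(2^2) = 2^1·(2−1) = 2·1 = 2.
φ(43) = 43 − 1 = 42.
φ(571) = 571 − 1 = 570.
φ(98212) = 2 × 42 × 570 = 47880.

47880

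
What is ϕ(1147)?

1080

First factor: 1147 = 31 × 37.
φ(31) = 31 − 1 = 30.
φ(37) = 37 − 1 = 36.
Since φ is multiplicative, φ(1147) = 30 · 36 = 1080.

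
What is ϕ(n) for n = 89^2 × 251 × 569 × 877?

974238144000

φ(992123175223) = 992123175223 · (1 − 1/89) · (1 − 1/251) · (1 − 1/569) · (1 − 1/877)
       = 992123175223 · 10946496000/11147451407 = 974238144000.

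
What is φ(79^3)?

486798

φ(493039) = 493039 · (1 − 1/79)
       = 493039 · 78/79 = 486798.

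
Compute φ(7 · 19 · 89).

φ(11837) = 11837 · (1 − 1/7) · (1 − 1/19) · (1 − 1/89)
       = 11837 · 9504/11837 = 9504.

9504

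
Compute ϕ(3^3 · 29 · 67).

33264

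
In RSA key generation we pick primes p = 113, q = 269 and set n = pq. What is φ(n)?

φ(113) = 113 − 1 = 112.
φ(269) = 269 − 1 = 268.
Multiply: 112 · 268 = 30016.

30016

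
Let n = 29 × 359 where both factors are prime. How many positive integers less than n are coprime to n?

10024

φ(29) = 29 − 1 = 28.
φ(359) = 359 − 1 = 358.
Multiply: 28 · 358 = 10024.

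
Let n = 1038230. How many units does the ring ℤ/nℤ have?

406456

First factor: 1038230 = 2 · 5 · 47^3.
φ(1038230) = 1038230 · (1 − 1/2) · (1 − 1/5) · (1 − 1/47)
       = 1038230 · 184/470 = 406456.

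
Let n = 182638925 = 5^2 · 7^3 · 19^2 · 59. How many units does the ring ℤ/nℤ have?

116635680

φ(182638925) = 182638925 · (1 − 1/5) · (1 − 1/7) · (1 − 1/19) · (1 − 1/59)
       = 182638925 · 25056/39235 = 116635680.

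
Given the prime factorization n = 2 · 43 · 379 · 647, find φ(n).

10255896

φ(2) = 2 − 1 = 1.
φ(43) = 43 − 1 = 42.
φ(379) = 379 − 1 = 378.
φ(647) = 647 − 1 = 646.
Since φ is multiplicative, φ(21088318) = 1 · 42 · 378 · 646 = 10255896.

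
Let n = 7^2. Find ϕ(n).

φ(49) = 49 · (1 − 1/7)
       = 49 · 6/7 = 42.

42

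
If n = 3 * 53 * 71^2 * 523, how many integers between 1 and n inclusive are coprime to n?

φ(419194437) = 419194437 · (1 − 1/3) · (1 − 1/53) · (1 − 1/71) · (1 − 1/523)
       = 419194437 · 3800160/5904147 = 269811360.

269811360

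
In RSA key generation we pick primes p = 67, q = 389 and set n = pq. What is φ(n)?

25608

φ(26063) = 26063 · (1 − 1/67) · (1 − 1/389)
       = 26063 · 25608/26063 = 25608.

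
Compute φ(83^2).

6806

φ(6889) = 6889 · (1 − 1/83)
       = 6889 · 82/83 = 6806.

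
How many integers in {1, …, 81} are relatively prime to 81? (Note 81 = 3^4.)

54

φ(81) = 81 · (1 − 1/3)
       = 81 · 2/3 = 54.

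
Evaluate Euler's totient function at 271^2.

73170

φ(73441) = 73441 · (1 − 1/271)
       = 73441 · 270/271 = 73170.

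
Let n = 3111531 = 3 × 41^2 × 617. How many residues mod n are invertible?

φ(3111531) = 3111531 · (1 − 1/3) · (1 − 1/41) · (1 − 1/617)
       = 3111531 · 49280/75891 = 2020480.

2020480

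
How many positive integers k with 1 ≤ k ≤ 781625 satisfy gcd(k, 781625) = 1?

561600

First factor: 781625 = 5^3 * 13^2 * 37.
φ(781625) = 781625 · (1 − 1/5) · (1 − 1/13) · (1 − 1/37)
       = 781625 · 1728/2405 = 561600.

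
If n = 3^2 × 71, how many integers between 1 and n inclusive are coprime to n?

φ(3^2) = 3^1·(3−1) = 3·2 = 6.
φ(71) = 71 − 1 = 70.
φ(639) = 6 × 70 = 420.

420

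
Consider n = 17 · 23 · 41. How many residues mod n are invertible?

14080

φ(16031) = 16031 · (1 − 1/17) · (1 − 1/23) · (1 − 1/41)
       = 16031 · 14080/16031 = 14080.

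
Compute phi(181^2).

φ(181^2) = 181^2 − 181^1 = 32761 − 181 = 32580.

32580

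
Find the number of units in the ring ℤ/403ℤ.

Factor 403: 403 = 13 · 31.
φ(403) = 403 · (1 − 1/13) · (1 − 1/31)
       = 403 · 360/403 = 360.

360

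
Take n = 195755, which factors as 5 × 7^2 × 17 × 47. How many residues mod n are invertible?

φ(5) = 5 − 1 = 4.
φ(7^2) = 7^2 − 7^1 = 49 − 7 = 42.
φ(17) = 17 − 1 = 16.
φ(47) = 47 − 1 = 46.
Multiply: 4 · 42 · 16 · 46 = 123648.

123648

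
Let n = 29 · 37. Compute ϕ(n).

1008

φ(1073) = 1073 · (1 − 1/29) · (1 − 1/37)
       = 1073 · 1008/1073 = 1008.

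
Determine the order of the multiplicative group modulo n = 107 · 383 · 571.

φ(23400151) = 23400151 · (1 − 1/107) · (1 − 1/383) · (1 − 1/571)
       = 23400151 · 23080440/23400151 = 23080440.

23080440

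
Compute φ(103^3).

1082118

φ(1092727) = 1092727 · (1 − 1/103)
       = 1092727 · 102/103 = 1082118.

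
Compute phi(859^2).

737022

φ(859^2) = 859^2 − 859^1 = 737881 − 859 = 737022.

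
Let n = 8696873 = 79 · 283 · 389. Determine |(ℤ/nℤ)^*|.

φ(8696873) = 8696873 · (1 − 1/79) · (1 − 1/283) · (1 − 1/389)
       = 8696873 · 8534448/8696873 = 8534448.

8534448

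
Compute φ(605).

First factor: 605 = 5 · 11**2.
φ(5) = 5 − 1 = 4.
φ(11^2) = 11^1·(11−1) = 11·10 = 110.
Since φ is multiplicative, φ(605) = 4 · 110 = 440.

440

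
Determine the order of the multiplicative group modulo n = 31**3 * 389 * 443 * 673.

3322522344960

φ(31^3) = 31^2·(31−1) = 961·30 = 28830.
φ(389) = 389 − 1 = 388.
φ(443) = 443 − 1 = 442.
φ(673) = 673 − 1 = 672.
φ(3455043131161) = 28830 × 388 × 442 × 672 = 3322522344960.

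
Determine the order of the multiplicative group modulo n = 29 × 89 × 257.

φ(663317) = 663317 · (1 − 1/29) · (1 − 1/89) · (1 − 1/257)
       = 663317 · 630784/663317 = 630784.

630784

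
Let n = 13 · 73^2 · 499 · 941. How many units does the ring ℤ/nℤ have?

φ(32529638843) = 32529638843 · (1 − 1/13) · (1 − 1/73) · (1 − 1/499) · (1 − 1/941)
       = 32529638843 · 404455680/445611491 = 29525264640.

29525264640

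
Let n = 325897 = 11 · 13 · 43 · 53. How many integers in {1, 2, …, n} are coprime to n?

262080

φ(11) = 11 − 1 = 10.
φ(13) = 13 − 1 = 12.
φ(43) = 43 − 1 = 42.
φ(53) = 53 − 1 = 52.
φ(325897) = 10 × 12 × 42 × 52 = 262080.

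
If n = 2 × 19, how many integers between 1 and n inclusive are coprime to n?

φ(2) = 2 − 1 = 1.
φ(19) = 19 − 1 = 18.
Since φ is multiplicative, φ(38) = 1 · 18 = 18.

18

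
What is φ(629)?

Prime factorization: 629 = 17 × 37.
φ(629) = 629 · (1 − 1/17) · (1 − 1/37)
       = 629 · 576/629 = 576.

576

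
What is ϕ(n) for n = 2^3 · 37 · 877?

126144

φ(2^3) = 2^3 − 2^2 = 8 − 4 = 4.
φ(37) = 37 − 1 = 36.
φ(877) = 877 − 1 = 876.
Multiply: 4 · 36 · 876 = 126144.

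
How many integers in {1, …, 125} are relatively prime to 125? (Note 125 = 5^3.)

100

φ(5^3) = 5^2·(5−1) = 25·4 = 100.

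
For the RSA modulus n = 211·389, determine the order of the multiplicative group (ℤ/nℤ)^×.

81480

For distinct primes, φ(pq) = (p−1)(q−1) = 210 × 388 = 81480.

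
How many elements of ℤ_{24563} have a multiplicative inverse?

24563 = 7 · 11^2 · 29.
φ(24563) = 24563 · (1 − 1/7) · (1 − 1/11) · (1 − 1/29)
       = 24563 · 1680/2233 = 18480.

18480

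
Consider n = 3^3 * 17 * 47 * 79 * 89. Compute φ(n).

φ(3^3) = 3^3 − 3^2 = 27 − 9 = 18.
φ(17) = 17 − 1 = 16.
φ(47) = 47 − 1 = 46.
φ(79) = 79 − 1 = 78.
φ(89) = 89 − 1 = 88.
Since φ is multiplicative, φ(151679763) = 18 · 16 · 46 · 78 · 88 = 90934272.

90934272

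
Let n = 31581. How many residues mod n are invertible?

31581 = 3^2 × 11^2 × 29.
φ(31581) = 31581 · (1 − 1/3) · (1 − 1/11) · (1 − 1/29)
       = 31581 · 560/957 = 18480.

18480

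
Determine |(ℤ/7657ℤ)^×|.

7657 = 13 * 19 * 31.
φ(13) = 13 − 1 = 12.
φ(19) = 19 − 1 = 18.
φ(31) = 31 − 1 = 30.
Multiply: 12 · 18 · 30 = 6480.

6480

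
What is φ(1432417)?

1108800

First factor: 1432417 = 7^2 * 23 * 31 * 41.
φ(1432417) = 1432417 · (1 − 1/7) · (1 − 1/23) · (1 − 1/31) · (1 − 1/41)
       = 1432417 · 158400/204631 = 1108800.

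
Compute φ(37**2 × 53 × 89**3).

48280332672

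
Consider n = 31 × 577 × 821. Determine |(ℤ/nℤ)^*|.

φ(31) = 31 − 1 = 30.
φ(577) = 577 − 1 = 576.
φ(821) = 821 − 1 = 820.
φ(14685227) = 30 × 576 × 820 = 14169600.

14169600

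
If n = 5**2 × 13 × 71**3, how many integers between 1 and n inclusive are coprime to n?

84688800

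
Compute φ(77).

60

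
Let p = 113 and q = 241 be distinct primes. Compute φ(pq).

26880

For distinct primes, φ(pq) = (p−1)(q−1) = 112 × 240 = 26880.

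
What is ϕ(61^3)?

223260

φ(226981) = 226981 · (1 − 1/61)
       = 226981 · 60/61 = 223260.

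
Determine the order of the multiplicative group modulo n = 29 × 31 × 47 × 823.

31762080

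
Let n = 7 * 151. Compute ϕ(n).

900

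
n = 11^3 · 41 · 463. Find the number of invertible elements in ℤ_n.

φ(25266373) = 25266373 · (1 − 1/11) · (1 − 1/41) · (1 − 1/463)
       = 25266373 · 184800/208813 = 22360800.

22360800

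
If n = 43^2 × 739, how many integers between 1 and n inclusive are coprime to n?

1332828

φ(43^2) = 43^2 − 43^1 = 1849 − 43 = 1806.
φ(739) = 739 − 1 = 738.
φ(1366411) = 1806 × 738 = 1332828.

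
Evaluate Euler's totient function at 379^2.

φ(143641) = 143641 · (1 − 1/379)
       = 143641 · 378/379 = 143262.

143262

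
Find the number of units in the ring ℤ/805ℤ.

528

805 = 5 · 7 · 23.
φ(805) = 805 · (1 − 1/5) · (1 − 1/7) · (1 − 1/23)
       = 805 · 528/805 = 528.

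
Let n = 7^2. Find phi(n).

42

φ(7^2) = 7^2 − 7^1 = 49 − 7 = 42.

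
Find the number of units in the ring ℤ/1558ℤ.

720

Factor 1558: 1558 = 2 * 19 * 41.
φ(1558) = 1558 · (1 − 1/2) · (1 − 1/19) · (1 − 1/41)
       = 1558 · 720/1558 = 720.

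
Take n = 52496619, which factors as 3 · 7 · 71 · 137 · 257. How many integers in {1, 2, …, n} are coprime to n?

φ(3) = 3 − 1 = 2.
φ(7) = 7 − 1 = 6.
φ(71) = 71 − 1 = 70.
φ(137) = 137 − 1 = 136.
φ(257) = 257 − 1 = 256.
Multiply: 2 · 6 · 70 · 136 · 256 = 29245440.

29245440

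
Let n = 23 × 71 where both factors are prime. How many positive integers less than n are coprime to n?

For distinct primes, φ(pq) = (p−1)(q−1) = 22 × 70 = 1540.

1540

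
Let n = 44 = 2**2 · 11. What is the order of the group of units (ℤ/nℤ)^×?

φ(44) = 44 · (1 − 1/2) · (1 − 1/11)
       = 44 · 10/22 = 20.

20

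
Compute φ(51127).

First factor: 51127 = 29 · 41 · 43.
φ(51127) = 51127 · (1 − 1/29) · (1 − 1/41) · (1 − 1/43)
       = 51127 · 47040/51127 = 47040.

47040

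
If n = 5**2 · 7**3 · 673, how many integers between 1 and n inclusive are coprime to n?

φ(5^2) = 5^2 − 5^1 = 25 − 5 = 20.
φ(7^3) = 7^3 − 7^2 = 343 − 49 = 294.
φ(673) = 673 − 1 = 672.
Multiply: 20 · 294 · 672 = 3951360.

3951360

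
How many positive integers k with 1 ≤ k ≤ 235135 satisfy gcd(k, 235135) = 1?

235135 = 5 * 31 * 37 * 41.
φ(235135) = 235135 · (1 − 1/5) · (1 − 1/31) · (1 − 1/37) · (1 − 1/41)
       = 235135 · 172800/235135 = 172800.

172800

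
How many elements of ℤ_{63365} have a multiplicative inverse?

Factor 63365: 63365 = 5 * 19 * 23 * 29.
φ(5) = 5 − 1 = 4.
φ(19) = 19 − 1 = 18.
φ(23) = 23 − 1 = 22.
φ(29) = 29 − 1 = 28.
Multiply: 4 · 18 · 22 · 28 = 44352.

44352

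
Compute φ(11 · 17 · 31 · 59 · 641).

178176000

φ(11) = 11 − 1 = 10.
φ(17) = 17 − 1 = 16.
φ(31) = 31 − 1 = 30.
φ(59) = 59 − 1 = 58.
φ(641) = 641 − 1 = 640.
Since φ is multiplicative, φ(219236743) = 10 · 16 · 30 · 58 · 640 = 178176000.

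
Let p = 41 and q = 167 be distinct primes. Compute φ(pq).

6640

φ(n) = (p − 1)(q − 1) = (41−1)(167−1) = 40·166 = 6640.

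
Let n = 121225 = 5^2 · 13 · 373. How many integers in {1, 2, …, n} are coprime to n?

φ(121225) = 121225 · (1 − 1/5) · (1 − 1/13) · (1 − 1/373)
       = 121225 · 17856/24245 = 89280.

89280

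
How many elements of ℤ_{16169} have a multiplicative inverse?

First factor: 16169 = 19 · 23 · 37.
φ(19) = 19 − 1 = 18.
φ(23) = 23 − 1 = 22.
φ(37) = 37 − 1 = 36.
Multiply: 18 · 22 · 36 = 14256.

14256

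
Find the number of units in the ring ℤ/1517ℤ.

Prime factorization: 1517 = 37 · 41.
φ(37) = 37 − 1 = 36.
φ(41) = 41 − 1 = 40.
Since φ is multiplicative, φ(1517) = 36 · 40 = 1440.

1440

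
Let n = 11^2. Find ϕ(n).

110

φ(121) = 121 · (1 − 1/11)
       = 121 · 10/11 = 110.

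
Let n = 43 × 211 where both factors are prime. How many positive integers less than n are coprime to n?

8820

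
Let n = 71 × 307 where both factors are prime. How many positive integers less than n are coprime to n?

21420

φ(pq) = (p−1)(q−1) = 70 · 306 = 21420.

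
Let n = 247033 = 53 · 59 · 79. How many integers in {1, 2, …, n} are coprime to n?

φ(53) = 53 − 1 = 52.
φ(59) = 59 − 1 = 58.
φ(79) = 79 − 1 = 78.
Since φ is multiplicative, φ(247033) = 52 · 58 · 78 = 235248.

235248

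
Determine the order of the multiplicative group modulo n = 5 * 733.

φ(3665) = 3665 · (1 − 1/5) · (1 − 1/733)
       = 3665 · 2928/3665 = 2928.

2928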